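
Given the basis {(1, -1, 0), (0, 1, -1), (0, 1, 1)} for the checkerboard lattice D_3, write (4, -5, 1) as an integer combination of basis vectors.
4b₁ - b₂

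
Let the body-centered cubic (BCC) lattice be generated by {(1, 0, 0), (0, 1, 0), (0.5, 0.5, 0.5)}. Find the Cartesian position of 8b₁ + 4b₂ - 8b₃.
(4, 0, -4)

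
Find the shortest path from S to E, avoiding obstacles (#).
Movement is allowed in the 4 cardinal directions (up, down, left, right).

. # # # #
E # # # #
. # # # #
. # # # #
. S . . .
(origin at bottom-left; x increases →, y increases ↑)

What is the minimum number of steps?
4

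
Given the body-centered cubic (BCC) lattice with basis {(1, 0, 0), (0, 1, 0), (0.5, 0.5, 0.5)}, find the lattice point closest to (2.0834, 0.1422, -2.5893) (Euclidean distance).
(2, 0, -3)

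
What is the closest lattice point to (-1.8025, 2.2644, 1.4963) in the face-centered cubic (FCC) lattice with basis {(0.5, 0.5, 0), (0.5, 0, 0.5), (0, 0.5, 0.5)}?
(-2, 2.5, 1.5)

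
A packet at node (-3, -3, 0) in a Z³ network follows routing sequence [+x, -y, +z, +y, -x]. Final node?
(-3, -3, 1)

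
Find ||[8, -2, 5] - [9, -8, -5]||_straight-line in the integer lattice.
11.7047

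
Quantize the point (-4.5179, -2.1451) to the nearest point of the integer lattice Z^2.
(-5, -2)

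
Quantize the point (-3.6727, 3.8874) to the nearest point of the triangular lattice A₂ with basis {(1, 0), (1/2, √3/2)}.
(-3.5, 4.33)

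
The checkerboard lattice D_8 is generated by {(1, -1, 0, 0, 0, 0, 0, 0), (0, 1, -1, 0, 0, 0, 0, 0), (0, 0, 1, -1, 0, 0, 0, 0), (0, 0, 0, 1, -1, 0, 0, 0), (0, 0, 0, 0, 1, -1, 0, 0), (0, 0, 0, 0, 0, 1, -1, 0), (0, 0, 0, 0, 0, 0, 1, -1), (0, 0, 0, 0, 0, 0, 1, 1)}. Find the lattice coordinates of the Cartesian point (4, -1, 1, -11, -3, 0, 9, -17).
4b₁ + 3b₂ + 4b₃ - 7b₄ - 10b₅ - 10b₆ + 8b₇ - 9b₈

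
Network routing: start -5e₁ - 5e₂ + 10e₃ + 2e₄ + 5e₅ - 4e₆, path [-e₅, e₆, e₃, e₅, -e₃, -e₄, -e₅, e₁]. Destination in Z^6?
(-4, -5, 10, 1, 4, -3)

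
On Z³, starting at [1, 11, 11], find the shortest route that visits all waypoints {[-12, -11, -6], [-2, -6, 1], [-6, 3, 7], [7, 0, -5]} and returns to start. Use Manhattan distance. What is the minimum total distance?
124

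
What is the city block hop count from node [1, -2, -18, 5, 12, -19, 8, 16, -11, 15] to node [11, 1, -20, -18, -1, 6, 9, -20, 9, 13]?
135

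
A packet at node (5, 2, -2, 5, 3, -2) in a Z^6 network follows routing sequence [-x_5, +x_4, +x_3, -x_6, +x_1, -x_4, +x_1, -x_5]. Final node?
(7, 2, -1, 5, 1, -3)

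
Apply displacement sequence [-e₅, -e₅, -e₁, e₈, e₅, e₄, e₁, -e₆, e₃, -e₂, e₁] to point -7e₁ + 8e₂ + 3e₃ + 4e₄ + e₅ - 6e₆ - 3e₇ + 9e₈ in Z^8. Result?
(-6, 7, 4, 5, 0, -7, -3, 10)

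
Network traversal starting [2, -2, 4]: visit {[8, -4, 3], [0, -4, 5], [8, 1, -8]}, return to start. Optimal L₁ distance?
52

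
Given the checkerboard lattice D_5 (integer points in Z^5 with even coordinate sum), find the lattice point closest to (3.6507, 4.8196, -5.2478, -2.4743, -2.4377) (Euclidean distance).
(4, 5, -5, -2, -2)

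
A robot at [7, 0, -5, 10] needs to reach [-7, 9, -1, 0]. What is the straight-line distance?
19.8242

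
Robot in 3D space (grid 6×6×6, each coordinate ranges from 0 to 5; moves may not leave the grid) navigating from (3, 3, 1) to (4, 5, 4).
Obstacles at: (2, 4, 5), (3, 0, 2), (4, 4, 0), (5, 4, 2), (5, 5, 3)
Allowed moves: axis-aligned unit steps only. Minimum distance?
6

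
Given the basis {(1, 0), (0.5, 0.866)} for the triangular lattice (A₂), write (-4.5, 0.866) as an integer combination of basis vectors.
-5b₁ + b₂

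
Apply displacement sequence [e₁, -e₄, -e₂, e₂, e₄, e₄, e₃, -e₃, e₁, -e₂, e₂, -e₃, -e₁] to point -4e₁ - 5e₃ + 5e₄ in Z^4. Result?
(-3, 0, -6, 6)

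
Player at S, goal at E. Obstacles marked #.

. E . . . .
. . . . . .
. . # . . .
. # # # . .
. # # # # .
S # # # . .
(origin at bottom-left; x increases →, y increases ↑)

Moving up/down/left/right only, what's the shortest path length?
6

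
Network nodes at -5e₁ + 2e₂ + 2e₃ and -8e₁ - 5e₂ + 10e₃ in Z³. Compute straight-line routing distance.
11.0454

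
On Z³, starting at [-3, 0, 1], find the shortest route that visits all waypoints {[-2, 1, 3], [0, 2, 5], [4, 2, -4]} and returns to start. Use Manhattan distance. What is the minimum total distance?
36
(one optimal route: (-3, 0, 1) → (-2, 1, 3) → (0, 2, 5) → (4, 2, -4) → (-3, 0, 1))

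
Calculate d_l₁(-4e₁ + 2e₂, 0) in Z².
6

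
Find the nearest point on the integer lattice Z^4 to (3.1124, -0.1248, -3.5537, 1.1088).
(3, 0, -4, 1)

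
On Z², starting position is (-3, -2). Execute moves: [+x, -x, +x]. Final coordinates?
(-2, -2)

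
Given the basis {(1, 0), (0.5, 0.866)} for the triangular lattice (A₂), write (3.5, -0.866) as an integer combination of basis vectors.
4b₁ - b₂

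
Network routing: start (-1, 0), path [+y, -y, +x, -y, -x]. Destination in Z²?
(-1, -1)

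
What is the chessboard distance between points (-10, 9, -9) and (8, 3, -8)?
18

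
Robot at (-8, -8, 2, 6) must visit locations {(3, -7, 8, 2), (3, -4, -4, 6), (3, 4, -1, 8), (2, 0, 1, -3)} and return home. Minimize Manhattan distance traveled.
94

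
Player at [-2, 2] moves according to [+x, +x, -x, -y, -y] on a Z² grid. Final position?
(-1, 0)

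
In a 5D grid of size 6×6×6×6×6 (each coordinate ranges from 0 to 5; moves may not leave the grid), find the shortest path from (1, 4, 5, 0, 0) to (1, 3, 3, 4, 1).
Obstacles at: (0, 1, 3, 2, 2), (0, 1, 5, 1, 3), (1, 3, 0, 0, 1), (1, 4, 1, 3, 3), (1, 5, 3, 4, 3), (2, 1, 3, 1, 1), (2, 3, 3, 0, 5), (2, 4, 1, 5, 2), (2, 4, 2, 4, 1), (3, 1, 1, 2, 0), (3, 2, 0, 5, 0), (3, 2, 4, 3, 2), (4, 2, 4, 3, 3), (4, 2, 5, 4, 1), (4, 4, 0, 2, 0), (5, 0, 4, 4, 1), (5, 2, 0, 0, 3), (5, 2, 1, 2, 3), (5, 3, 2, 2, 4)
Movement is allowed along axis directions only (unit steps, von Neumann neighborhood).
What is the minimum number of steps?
8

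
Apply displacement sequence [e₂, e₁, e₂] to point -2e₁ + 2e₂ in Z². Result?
(-1, 4)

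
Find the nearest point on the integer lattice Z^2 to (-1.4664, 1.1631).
(-1, 1)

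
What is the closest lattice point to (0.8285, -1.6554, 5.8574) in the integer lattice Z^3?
(1, -2, 6)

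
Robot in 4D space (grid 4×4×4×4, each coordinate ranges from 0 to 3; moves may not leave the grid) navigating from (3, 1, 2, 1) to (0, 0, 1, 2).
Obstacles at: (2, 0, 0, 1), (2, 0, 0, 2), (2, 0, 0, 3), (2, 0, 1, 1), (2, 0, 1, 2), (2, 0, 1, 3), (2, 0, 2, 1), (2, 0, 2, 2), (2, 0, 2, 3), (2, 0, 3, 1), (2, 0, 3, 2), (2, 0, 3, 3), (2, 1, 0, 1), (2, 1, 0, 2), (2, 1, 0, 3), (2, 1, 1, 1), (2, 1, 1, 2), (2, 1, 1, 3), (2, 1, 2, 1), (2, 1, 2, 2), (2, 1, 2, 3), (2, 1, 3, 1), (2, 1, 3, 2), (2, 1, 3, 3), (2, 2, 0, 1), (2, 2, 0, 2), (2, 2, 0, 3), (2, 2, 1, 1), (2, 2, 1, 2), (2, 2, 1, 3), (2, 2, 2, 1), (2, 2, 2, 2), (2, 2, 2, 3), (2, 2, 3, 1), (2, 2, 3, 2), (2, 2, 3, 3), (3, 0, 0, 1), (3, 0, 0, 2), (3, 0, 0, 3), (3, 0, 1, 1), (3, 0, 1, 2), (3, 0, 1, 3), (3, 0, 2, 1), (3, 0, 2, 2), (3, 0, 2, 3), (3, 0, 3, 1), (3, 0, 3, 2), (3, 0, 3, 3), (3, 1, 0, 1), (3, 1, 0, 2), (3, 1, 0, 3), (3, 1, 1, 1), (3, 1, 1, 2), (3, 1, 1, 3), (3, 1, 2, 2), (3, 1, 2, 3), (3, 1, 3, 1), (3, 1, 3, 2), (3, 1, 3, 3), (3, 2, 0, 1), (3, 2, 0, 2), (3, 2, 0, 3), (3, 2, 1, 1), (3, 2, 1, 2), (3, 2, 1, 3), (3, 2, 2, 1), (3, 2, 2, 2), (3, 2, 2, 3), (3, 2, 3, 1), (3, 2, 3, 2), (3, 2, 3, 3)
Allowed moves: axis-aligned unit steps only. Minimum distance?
8
(one shortest path: (3, 1, 2, 1) → (3, 1, 2, 0) → (2, 1, 2, 0) → (1, 1, 2, 0) → (0, 1, 2, 0) → (0, 0, 2, 0) → (0, 0, 1, 0) → (0, 0, 1, 1) → (0, 0, 1, 2))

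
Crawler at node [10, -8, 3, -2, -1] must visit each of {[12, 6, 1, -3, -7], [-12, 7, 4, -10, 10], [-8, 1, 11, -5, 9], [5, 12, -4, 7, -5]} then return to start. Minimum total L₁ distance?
188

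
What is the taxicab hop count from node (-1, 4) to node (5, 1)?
9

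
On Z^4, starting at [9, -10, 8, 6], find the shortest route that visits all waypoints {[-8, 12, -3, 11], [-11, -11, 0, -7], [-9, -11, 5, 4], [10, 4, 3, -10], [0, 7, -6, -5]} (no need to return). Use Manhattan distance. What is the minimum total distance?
143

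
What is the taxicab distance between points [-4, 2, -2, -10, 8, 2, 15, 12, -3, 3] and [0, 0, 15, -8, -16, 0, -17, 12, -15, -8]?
106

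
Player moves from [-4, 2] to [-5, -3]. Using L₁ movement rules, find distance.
6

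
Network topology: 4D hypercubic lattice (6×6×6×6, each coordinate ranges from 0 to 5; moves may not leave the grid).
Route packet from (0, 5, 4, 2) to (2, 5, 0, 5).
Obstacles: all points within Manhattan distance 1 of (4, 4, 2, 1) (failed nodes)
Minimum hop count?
9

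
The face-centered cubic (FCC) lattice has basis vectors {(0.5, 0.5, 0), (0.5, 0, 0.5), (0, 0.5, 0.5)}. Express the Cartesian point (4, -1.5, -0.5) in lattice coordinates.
3b₁ + 5b₂ - 6b₃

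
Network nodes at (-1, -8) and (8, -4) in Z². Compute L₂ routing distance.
9.84886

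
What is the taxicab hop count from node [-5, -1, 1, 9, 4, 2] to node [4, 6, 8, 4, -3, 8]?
41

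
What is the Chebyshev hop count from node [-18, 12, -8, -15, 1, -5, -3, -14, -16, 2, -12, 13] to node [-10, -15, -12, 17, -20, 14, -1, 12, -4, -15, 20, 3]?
32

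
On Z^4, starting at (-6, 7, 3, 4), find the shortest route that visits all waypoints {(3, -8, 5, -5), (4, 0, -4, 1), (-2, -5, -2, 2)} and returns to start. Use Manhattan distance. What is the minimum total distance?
96
(one optimal route: (-6, 7, 3, 4) → (3, -8, 5, -5) → (4, 0, -4, 1) → (-2, -5, -2, 2) → (-6, 7, 3, 4))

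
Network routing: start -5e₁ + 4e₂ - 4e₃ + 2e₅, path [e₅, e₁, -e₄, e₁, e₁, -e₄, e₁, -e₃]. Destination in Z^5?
(-1, 4, -5, -2, 3)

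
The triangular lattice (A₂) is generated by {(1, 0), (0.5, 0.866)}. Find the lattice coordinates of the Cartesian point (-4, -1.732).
-3b₁ - 2b₂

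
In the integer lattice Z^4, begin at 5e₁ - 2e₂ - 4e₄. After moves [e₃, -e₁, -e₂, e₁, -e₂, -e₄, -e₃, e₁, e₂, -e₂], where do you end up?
(6, -4, 0, -5)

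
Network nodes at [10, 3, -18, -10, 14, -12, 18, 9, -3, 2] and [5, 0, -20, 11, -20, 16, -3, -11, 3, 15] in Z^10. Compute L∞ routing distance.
34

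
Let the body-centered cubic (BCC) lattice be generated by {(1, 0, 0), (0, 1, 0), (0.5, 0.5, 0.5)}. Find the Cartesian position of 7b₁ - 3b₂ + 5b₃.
(9.5, -0.5, 2.5)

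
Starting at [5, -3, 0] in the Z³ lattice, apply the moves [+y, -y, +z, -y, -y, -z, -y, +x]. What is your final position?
(6, -6, 0)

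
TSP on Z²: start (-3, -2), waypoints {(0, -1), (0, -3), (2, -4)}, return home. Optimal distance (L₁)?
16
(one optimal route: (-3, -2) → (0, -1) → (0, -3) → (2, -4) → (-3, -2))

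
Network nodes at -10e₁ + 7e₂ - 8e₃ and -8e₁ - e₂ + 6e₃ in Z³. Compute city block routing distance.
24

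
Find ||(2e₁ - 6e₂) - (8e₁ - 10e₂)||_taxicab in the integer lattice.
10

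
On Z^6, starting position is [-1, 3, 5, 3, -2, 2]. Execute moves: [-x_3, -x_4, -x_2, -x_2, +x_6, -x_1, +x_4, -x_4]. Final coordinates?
(-2, 1, 4, 2, -2, 3)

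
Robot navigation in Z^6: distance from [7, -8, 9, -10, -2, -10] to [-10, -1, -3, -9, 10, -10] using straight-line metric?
25.04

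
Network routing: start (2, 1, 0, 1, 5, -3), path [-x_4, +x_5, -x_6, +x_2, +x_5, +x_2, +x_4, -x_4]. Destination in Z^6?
(2, 3, 0, 0, 7, -4)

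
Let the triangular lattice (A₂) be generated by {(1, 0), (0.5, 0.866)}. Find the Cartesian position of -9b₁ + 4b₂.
(-7, 3.464)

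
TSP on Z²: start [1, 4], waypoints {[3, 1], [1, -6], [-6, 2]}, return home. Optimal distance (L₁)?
38
(one optimal route: (1, 4) → (3, 1) → (1, -6) → (-6, 2) → (1, 4))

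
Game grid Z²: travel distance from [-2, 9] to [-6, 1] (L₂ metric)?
8.94427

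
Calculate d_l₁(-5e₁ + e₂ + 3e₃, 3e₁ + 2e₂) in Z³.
12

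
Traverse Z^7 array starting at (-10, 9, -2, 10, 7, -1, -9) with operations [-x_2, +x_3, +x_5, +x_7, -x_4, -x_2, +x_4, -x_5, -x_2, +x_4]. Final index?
(-10, 6, -1, 11, 7, -1, -8)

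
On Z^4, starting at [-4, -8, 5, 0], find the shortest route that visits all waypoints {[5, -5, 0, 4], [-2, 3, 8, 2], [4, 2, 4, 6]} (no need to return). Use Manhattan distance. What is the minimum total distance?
47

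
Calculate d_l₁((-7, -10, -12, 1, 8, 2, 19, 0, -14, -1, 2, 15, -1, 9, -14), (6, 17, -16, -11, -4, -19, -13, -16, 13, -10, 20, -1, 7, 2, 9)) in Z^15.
245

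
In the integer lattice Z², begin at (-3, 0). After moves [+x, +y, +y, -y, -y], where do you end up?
(-2, 0)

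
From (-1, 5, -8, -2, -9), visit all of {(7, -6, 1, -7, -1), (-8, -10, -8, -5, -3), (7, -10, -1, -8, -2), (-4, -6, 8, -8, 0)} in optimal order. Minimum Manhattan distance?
85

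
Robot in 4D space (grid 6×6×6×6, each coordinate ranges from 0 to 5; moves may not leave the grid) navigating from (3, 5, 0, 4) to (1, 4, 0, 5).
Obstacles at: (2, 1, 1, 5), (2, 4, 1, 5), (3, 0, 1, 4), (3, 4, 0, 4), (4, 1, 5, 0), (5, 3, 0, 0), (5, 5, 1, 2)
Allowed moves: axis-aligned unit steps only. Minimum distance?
4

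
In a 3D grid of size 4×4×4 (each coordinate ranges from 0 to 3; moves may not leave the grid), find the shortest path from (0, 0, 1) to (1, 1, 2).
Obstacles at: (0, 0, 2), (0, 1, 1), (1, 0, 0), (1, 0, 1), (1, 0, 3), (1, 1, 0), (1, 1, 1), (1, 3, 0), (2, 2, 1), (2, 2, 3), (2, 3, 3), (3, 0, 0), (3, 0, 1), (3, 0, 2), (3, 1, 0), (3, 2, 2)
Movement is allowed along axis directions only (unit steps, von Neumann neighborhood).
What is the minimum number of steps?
7
(one shortest path: (0, 0, 1) → (0, 0, 0) → (0, 1, 0) → (0, 2, 0) → (1, 2, 0) → (1, 2, 1) → (1, 2, 2) → (1, 1, 2))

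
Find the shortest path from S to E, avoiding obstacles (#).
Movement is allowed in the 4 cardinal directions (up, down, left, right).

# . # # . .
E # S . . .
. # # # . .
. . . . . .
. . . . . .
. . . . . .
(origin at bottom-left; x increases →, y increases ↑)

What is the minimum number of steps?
10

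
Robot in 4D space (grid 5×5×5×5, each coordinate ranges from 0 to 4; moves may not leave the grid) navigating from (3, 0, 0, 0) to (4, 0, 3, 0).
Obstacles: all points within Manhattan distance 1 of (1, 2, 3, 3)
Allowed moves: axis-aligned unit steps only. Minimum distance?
4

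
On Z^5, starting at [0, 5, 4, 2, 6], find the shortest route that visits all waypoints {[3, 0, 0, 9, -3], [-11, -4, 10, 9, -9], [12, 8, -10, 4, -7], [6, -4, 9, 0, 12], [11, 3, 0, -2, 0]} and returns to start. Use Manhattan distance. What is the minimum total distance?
202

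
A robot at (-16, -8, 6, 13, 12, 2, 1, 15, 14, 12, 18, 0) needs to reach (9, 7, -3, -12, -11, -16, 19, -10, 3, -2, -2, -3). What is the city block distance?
206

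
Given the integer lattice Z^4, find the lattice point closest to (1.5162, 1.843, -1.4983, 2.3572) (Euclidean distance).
(2, 2, -1, 2)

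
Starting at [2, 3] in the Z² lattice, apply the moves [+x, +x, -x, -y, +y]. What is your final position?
(3, 3)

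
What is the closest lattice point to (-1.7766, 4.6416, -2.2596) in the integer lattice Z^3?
(-2, 5, -2)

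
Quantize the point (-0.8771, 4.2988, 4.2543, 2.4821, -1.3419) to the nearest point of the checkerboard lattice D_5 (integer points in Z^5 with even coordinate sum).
(-1, 4, 4, 2, -1)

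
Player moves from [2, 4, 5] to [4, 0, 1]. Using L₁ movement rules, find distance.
10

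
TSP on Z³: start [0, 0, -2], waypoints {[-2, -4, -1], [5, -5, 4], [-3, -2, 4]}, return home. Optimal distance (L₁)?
42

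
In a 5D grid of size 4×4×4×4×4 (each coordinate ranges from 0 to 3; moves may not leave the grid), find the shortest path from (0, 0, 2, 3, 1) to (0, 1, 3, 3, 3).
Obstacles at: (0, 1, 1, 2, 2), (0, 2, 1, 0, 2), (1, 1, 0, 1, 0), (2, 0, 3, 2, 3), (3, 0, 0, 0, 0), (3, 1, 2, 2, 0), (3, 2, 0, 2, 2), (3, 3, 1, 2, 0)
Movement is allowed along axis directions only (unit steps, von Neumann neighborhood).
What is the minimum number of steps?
4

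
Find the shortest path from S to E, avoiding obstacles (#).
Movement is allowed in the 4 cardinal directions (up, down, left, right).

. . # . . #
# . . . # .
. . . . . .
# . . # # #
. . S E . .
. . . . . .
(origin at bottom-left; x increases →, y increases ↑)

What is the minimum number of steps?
1
(one shortest path: (2, 1) → (3, 1))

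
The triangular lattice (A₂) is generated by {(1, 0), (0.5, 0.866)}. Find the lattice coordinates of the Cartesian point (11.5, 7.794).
7b₁ + 9b₂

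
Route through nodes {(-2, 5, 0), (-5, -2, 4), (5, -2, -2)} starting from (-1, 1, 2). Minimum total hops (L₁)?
37
(one optimal route: (-1, 1, 2) → (-2, 5, 0) → (-5, -2, 4) → (5, -2, -2))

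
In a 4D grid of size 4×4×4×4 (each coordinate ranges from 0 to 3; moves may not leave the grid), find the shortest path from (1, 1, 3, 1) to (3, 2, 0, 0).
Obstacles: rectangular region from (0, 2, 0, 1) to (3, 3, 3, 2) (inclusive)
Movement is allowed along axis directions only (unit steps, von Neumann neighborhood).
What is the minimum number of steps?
7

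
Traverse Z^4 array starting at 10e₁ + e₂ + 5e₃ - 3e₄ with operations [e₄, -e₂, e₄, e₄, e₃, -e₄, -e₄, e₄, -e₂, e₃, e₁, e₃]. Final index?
(11, -1, 8, -1)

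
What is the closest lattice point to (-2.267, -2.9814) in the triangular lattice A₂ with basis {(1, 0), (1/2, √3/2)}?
(-2.5, -2.598)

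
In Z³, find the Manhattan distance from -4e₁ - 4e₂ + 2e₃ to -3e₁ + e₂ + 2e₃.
6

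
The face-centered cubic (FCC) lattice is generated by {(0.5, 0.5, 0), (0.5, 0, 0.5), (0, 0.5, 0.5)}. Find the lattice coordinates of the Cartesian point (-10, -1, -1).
-10b₁ - 10b₂ + 8b₃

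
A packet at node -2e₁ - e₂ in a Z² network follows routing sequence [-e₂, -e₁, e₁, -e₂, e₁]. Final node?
(-1, -3)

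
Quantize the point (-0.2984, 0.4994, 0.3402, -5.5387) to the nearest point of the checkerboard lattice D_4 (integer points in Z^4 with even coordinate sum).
(0, 0, 0, -6)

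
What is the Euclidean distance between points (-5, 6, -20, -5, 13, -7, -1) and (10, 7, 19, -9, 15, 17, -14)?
50.1199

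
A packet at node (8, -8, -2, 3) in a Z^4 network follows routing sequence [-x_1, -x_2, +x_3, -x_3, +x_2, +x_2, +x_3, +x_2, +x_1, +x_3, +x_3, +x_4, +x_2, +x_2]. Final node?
(8, -4, 1, 4)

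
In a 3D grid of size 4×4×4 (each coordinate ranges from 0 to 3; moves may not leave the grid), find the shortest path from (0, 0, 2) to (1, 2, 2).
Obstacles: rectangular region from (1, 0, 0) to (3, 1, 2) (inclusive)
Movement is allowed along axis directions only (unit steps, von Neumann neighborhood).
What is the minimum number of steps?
3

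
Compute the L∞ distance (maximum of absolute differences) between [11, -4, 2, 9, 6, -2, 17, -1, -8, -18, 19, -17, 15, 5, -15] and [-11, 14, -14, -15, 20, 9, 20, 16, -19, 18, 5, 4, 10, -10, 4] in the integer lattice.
36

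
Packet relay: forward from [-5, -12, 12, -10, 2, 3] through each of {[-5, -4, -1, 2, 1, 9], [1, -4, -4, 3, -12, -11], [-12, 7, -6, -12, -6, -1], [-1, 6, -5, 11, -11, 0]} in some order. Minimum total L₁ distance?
158
(one optimal route: (-5, -12, 12, -10, 2, 3) → (-5, -4, -1, 2, 1, 9) → (1, -4, -4, 3, -12, -11) → (-1, 6, -5, 11, -11, 0) → (-12, 7, -6, -12, -6, -1))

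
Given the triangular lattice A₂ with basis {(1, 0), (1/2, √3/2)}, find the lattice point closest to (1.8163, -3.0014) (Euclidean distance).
(2, -3.464)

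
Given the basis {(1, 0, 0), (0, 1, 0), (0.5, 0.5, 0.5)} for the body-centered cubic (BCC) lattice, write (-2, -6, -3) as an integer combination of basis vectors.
b₁ - 3b₂ - 6b₃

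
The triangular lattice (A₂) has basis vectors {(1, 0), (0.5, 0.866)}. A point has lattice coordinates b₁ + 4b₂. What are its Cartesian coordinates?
(3, 3.464)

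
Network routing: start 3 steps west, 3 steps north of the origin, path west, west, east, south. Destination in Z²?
(-4, 2)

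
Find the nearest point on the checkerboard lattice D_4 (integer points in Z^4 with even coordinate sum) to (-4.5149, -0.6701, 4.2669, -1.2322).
(-4, -1, 4, -1)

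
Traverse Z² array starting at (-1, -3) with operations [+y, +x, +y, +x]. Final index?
(1, -1)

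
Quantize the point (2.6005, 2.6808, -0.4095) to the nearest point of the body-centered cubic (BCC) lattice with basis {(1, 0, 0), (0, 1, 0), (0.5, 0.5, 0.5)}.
(2.5, 2.5, -0.5)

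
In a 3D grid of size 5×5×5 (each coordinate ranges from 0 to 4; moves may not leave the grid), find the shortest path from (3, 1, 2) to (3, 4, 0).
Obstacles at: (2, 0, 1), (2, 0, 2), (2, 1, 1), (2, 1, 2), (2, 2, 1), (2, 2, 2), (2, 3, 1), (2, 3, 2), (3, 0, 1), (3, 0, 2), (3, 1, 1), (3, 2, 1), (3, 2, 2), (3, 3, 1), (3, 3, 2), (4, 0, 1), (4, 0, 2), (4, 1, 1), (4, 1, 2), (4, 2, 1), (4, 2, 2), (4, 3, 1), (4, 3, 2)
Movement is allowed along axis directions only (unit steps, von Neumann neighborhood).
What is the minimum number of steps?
7
(one shortest path: (3, 1, 2) → (3, 1, 3) → (3, 2, 3) → (3, 3, 3) → (3, 4, 3) → (3, 4, 2) → (3, 4, 1) → (3, 4, 0))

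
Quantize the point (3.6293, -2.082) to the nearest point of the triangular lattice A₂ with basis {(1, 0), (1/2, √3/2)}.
(4, -1.732)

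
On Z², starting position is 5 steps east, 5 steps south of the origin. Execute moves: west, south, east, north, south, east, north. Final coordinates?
(6, -5)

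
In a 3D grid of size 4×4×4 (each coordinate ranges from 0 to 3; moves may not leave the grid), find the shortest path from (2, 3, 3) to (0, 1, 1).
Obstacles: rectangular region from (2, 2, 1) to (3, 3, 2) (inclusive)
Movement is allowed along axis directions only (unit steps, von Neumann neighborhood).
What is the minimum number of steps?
6
(one shortest path: (2, 3, 3) → (1, 3, 3) → (0, 3, 3) → (0, 2, 3) → (0, 1, 3) → (0, 1, 2) → (0, 1, 1))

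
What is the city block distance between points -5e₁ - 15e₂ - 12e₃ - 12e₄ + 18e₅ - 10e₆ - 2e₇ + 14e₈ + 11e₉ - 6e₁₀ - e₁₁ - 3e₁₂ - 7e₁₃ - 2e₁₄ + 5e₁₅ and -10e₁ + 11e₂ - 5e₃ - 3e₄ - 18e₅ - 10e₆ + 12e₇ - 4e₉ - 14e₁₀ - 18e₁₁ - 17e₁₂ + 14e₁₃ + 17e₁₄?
210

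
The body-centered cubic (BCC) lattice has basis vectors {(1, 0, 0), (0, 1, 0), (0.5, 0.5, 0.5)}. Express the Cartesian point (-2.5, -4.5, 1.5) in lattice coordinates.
-4b₁ - 6b₂ + 3b₃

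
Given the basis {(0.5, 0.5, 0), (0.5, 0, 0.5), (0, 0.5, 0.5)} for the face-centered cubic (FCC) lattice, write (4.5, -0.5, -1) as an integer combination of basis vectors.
5b₁ + 4b₂ - 6b₃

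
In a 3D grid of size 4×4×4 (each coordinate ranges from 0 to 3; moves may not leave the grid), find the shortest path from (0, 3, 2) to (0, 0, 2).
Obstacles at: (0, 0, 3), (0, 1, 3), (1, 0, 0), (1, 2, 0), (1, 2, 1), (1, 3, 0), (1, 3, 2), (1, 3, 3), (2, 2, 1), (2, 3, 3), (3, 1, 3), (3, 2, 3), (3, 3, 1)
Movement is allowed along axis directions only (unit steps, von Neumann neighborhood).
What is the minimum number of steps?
3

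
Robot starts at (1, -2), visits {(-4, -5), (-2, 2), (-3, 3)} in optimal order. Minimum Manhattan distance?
18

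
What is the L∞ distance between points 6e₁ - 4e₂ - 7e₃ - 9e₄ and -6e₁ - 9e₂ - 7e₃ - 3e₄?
12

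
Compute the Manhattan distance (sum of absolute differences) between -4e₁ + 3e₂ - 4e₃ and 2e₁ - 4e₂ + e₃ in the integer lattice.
18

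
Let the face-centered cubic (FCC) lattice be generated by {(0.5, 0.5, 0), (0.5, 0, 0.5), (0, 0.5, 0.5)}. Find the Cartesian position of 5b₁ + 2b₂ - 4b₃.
(3.5, 0.5, -1)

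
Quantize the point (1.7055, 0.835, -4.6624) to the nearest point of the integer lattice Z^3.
(2, 1, -5)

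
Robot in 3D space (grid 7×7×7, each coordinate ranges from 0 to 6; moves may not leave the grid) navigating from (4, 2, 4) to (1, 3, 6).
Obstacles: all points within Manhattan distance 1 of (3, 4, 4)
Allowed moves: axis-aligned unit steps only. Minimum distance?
6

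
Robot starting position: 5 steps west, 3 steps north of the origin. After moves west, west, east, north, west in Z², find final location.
(-7, 4)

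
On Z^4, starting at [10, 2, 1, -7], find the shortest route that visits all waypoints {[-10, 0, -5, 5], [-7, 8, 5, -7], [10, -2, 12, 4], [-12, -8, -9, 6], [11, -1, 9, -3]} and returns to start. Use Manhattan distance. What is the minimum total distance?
154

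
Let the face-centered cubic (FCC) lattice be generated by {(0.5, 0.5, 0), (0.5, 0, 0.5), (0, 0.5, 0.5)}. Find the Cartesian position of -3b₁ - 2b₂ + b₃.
(-2.5, -1, -0.5)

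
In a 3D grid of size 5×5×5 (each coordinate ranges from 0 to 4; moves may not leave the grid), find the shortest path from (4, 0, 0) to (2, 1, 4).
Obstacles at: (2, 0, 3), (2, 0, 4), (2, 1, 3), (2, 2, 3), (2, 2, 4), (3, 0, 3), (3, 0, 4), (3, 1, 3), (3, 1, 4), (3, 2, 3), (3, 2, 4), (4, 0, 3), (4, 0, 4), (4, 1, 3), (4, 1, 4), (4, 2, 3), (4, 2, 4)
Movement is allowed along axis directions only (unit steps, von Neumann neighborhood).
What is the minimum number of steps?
9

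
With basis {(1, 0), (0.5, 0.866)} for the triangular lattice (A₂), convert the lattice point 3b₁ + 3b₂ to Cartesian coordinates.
(4.5, 2.598)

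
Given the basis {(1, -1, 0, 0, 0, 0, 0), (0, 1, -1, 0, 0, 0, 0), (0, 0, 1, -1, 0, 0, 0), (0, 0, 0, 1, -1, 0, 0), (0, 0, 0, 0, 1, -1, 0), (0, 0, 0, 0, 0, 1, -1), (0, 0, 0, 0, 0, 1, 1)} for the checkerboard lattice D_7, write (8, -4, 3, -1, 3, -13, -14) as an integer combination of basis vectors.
8b₁ + 4b₂ + 7b₃ + 6b₄ + 9b₅ + 5b₆ - 9b₇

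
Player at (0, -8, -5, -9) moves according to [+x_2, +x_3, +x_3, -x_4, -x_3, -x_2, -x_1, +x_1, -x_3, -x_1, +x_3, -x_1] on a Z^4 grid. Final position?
(-2, -8, -4, -10)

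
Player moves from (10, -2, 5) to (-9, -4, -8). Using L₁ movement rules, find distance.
34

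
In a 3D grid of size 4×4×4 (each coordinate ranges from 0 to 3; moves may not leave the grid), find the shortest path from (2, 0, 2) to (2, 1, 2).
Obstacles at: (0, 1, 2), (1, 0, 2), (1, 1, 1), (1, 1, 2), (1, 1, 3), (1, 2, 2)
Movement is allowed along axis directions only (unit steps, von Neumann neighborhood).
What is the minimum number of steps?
1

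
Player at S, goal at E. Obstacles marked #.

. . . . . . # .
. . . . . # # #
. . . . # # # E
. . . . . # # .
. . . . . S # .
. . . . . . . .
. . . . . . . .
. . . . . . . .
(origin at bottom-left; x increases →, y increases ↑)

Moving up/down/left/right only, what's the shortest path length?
6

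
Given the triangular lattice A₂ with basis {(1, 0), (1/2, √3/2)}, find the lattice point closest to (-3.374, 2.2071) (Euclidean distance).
(-3.5, 2.598)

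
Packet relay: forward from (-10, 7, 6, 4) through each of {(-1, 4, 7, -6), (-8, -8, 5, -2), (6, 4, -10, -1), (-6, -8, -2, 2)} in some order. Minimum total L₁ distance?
96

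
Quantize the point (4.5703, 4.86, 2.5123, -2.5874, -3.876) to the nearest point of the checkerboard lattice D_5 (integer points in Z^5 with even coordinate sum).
(5, 5, 3, -3, -4)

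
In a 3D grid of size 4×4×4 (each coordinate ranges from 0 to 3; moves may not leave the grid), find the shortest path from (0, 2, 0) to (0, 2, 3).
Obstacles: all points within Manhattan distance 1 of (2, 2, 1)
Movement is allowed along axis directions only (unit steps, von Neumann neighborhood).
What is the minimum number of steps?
3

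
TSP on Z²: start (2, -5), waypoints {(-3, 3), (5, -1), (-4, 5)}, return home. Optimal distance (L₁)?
38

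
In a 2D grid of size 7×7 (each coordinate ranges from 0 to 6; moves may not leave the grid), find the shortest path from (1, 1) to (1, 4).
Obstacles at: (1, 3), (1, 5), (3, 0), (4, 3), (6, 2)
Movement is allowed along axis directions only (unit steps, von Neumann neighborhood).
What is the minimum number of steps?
5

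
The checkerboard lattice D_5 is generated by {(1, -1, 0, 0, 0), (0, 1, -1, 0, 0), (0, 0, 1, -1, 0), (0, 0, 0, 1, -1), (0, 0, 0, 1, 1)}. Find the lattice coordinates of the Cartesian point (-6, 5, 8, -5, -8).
-6b₁ - b₂ + 7b₃ + 5b₄ - 3b₅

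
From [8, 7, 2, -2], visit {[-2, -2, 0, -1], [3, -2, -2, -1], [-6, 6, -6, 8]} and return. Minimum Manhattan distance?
86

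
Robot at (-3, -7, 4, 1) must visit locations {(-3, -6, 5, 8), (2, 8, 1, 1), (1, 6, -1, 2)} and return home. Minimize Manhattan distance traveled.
66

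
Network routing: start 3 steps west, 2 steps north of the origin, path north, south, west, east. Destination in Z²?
(-3, 2)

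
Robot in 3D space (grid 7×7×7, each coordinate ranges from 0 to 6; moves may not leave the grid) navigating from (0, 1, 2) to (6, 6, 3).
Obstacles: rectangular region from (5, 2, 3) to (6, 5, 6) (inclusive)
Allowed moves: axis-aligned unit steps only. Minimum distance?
12
(one shortest path: (0, 1, 2) → (1, 1, 2) → (2, 1, 2) → (3, 1, 2) → (4, 1, 2) → (5, 1, 2) → (6, 1, 2) → (6, 2, 2) → (6, 3, 2) → (6, 4, 2) → (6, 5, 2) → (6, 6, 2) → (6, 6, 3))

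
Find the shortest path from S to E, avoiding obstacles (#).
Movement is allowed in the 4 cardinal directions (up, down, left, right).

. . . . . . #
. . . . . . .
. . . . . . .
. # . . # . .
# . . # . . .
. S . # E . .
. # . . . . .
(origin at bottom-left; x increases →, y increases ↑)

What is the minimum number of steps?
5
(one shortest path: (1, 1) → (2, 1) → (2, 0) → (3, 0) → (4, 0) → (4, 1))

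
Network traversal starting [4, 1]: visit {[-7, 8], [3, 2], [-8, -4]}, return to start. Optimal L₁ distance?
48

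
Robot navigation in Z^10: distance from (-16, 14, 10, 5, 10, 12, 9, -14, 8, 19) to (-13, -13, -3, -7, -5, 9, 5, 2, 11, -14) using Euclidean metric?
51.5267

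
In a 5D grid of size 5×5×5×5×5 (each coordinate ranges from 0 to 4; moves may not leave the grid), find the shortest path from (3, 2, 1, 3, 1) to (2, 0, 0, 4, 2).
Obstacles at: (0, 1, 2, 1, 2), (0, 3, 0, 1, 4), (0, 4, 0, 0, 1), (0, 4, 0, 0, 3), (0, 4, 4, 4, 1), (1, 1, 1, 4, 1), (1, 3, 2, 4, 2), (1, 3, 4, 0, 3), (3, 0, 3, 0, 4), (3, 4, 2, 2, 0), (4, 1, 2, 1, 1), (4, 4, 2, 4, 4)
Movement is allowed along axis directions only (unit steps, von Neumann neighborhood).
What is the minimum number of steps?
6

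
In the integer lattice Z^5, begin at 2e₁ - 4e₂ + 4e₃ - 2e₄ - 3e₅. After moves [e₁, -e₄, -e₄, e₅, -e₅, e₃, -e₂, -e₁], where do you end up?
(2, -5, 5, -4, -3)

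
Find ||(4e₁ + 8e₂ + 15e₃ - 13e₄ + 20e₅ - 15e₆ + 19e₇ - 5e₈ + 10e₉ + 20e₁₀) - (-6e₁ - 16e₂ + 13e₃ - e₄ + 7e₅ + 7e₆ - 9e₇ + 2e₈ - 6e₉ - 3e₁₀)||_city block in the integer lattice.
157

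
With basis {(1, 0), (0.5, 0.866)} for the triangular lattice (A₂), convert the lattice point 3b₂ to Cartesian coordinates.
(1.5, 2.598)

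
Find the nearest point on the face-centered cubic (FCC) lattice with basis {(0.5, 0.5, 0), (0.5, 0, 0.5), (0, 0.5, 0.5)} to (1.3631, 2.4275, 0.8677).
(1.5, 2.5, 1)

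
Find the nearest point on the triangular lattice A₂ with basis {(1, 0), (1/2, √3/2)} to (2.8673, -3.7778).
(3, -3.464)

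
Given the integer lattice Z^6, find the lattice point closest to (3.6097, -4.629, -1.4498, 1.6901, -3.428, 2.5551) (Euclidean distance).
(4, -5, -1, 2, -3, 3)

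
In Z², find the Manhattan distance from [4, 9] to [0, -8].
21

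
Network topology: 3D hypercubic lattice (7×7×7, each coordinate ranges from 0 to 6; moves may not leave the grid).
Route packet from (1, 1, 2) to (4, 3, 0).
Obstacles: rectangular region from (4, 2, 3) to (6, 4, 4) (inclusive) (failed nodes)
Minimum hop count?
7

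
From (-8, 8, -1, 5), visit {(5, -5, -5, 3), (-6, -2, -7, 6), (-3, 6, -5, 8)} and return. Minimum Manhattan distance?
76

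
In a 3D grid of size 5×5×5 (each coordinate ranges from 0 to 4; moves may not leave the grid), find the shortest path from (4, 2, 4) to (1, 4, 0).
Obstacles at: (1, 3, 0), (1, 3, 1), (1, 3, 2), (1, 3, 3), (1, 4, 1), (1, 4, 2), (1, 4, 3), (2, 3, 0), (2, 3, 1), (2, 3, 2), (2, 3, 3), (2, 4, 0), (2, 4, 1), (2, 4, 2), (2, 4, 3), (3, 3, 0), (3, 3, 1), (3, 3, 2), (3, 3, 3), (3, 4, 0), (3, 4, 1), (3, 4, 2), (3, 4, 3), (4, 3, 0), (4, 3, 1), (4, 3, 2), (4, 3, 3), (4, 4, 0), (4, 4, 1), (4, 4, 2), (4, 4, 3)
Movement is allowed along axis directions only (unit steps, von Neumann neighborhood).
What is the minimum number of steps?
11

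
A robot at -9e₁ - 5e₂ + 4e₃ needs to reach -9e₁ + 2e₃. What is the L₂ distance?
5.38516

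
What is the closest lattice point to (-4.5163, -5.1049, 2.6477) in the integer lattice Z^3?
(-5, -5, 3)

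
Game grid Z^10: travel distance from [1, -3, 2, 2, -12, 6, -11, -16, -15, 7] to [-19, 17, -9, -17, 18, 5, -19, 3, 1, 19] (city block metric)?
156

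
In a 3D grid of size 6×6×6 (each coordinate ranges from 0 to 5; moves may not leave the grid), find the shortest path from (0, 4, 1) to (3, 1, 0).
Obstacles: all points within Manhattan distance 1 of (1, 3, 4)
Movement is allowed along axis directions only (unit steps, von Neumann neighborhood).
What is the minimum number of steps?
7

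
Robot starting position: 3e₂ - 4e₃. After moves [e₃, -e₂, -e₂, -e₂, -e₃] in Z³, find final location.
(0, 0, -4)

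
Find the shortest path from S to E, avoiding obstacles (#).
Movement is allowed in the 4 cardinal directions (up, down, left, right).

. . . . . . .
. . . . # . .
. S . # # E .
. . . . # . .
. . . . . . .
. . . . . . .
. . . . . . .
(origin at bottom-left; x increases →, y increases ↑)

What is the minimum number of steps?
8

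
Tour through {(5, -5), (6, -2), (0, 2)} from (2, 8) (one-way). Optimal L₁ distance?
22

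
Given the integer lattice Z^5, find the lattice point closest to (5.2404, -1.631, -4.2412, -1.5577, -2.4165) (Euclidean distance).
(5, -2, -4, -2, -2)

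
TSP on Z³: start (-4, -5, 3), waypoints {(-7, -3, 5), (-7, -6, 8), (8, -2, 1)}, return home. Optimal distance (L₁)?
52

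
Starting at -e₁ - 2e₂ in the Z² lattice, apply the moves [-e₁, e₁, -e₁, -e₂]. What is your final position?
(-2, -3)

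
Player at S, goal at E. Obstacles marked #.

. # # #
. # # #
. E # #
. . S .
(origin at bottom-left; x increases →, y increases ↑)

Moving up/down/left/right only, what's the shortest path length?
2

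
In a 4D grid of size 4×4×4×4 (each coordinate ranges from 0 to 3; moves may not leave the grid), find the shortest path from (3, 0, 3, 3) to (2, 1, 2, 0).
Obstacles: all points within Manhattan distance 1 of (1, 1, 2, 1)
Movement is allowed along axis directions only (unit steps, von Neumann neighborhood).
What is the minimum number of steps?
6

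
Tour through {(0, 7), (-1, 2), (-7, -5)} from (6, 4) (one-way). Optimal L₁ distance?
28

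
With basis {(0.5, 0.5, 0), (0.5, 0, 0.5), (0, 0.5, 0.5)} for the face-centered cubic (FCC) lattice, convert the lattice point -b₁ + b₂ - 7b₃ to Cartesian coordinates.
(0, -4, -3)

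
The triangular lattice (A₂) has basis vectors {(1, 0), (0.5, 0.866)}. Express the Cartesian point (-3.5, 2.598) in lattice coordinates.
-5b₁ + 3b₂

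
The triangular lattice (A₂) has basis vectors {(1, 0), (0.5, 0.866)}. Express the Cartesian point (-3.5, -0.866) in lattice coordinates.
-3b₁ - b₂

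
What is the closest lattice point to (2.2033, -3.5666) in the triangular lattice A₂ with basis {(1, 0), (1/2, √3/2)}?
(2, -3.464)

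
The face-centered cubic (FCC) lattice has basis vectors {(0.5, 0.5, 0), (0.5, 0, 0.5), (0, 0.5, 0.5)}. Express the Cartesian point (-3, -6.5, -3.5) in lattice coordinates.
-6b₁ - 7b₃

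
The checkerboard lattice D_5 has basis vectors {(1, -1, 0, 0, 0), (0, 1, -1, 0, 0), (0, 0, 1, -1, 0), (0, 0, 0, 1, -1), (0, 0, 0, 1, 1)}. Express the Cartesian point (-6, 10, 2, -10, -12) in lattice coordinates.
-6b₁ + 4b₂ + 6b₃ + 4b₄ - 8b₅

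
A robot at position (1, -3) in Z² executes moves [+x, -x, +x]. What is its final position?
(2, -3)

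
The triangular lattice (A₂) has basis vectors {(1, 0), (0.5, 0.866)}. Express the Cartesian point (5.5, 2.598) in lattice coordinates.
4b₁ + 3b₂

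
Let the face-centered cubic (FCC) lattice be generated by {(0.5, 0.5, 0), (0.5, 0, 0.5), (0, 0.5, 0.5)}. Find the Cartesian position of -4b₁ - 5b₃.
(-2, -4.5, -2.5)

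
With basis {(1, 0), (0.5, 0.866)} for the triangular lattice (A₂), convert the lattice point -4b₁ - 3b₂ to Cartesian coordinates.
(-5.5, -2.598)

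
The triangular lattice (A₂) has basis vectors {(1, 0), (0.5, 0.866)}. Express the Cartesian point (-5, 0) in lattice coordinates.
-5b₁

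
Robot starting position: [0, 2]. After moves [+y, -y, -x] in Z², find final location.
(-1, 2)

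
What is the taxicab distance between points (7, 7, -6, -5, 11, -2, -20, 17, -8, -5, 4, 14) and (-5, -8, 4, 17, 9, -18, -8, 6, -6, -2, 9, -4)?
128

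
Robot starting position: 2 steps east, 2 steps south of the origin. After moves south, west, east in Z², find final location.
(2, -3)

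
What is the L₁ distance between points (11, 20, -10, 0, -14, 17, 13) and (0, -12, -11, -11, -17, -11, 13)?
86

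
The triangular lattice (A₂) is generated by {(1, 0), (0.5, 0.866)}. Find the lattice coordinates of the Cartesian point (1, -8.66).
6b₁ - 10b₂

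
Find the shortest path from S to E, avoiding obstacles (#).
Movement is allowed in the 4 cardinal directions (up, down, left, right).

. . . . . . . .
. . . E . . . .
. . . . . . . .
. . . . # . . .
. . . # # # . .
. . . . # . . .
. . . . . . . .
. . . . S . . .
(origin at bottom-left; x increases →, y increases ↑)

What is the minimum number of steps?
9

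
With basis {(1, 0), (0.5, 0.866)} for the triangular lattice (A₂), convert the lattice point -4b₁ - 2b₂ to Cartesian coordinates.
(-5, -1.732)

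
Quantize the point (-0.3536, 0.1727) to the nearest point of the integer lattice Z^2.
(0, 0)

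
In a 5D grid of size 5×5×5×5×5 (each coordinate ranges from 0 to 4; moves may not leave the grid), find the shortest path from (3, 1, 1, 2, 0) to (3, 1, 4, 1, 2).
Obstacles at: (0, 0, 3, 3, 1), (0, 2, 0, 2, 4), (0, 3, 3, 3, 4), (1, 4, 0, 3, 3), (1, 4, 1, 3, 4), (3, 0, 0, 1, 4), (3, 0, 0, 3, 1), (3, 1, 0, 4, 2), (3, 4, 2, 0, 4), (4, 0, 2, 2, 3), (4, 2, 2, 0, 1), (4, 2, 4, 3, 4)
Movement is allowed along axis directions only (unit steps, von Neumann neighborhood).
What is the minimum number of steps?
6
(one shortest path: (3, 1, 1, 2, 0) → (3, 1, 2, 2, 0) → (3, 1, 3, 2, 0) → (3, 1, 4, 2, 0) → (3, 1, 4, 1, 0) → (3, 1, 4, 1, 1) → (3, 1, 4, 1, 2))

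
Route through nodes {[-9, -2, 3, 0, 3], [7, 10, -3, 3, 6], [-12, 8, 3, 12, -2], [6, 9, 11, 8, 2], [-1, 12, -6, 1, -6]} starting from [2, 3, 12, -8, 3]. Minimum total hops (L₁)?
149
(one optimal route: (2, 3, 12, -8, 3) → (6, 9, 11, 8, 2) → (7, 10, -3, 3, 6) → (-1, 12, -6, 1, -6) → (-12, 8, 3, 12, -2) → (-9, -2, 3, 0, 3))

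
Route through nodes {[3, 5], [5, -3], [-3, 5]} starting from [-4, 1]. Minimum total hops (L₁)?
21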